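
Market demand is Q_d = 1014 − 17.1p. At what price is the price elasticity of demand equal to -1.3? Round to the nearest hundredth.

33.52

Set −bp/(a − bp) = −1.3 ⇒ bp = 1.3(a − bp) ⇒ bp(1+1.3) = 1.3·a.
p = 1.3·1014/(17.1·2.3) ≈ 33.52.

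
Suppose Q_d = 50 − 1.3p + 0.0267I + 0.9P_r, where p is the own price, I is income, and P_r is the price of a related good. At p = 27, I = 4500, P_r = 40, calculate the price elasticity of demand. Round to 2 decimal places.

At the given point, Q_d = 50 − 1.3(27) + 0.0267(4500) + 0.9(40) = 50 − 35.1 + 120.15 + 36 = 171.05.
∂Q_d/∂p = −1.3, so E_p = (−1.3)·(27/171.05) ≈ -0.21.
|E_p| < 1: demand is inelastic.

-0.21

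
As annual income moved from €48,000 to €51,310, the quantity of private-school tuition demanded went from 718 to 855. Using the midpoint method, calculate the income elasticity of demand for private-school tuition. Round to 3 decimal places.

2.613

%ΔQ = (855 − 718)/[(718+855)/2] = 137/786.5 ≈ 0.1742.
%ΔY = (51,310 − 48,000)/[(48,000+51,310)/2] = 3310/49655 ≈ 0.0667.
E_I = %ΔQ/%ΔY ≈ 2.613.
E_I > 1: normal good (luxury).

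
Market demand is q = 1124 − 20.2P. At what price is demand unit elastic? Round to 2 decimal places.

For linear demand q = a − bP, E = −bP/(a − bP). |E| = 1 ⇒ bP = a − bP ⇒ P = a/(2b).
P = 1124/(2·20.2) ≈ 27.82.

27.82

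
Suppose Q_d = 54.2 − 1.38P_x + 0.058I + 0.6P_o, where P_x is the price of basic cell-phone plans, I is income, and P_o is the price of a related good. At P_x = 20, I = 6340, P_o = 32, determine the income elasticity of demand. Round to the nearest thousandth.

0.889

First evaluate Q_d: 54.2 − 1.38(20) + 0.058(6340) + 0.6(32) = 54.2 − 27.6 + 367.72 + 19.2 = 413.52.
∂Q_d/∂I = +0.058, so E_I = 0.058·(6340/413.52) ≈ 0.889.
E_I ∈ (0,1): normal good (necessity).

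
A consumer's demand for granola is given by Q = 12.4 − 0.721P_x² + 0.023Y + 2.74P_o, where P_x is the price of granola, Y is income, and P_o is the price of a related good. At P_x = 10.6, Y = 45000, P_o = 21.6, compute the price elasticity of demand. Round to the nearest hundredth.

First evaluate Q: 12.4 − 0.721(10.6)² + 0.023(45000) + 2.74(21.6) = 12.4 − 81.0116 + 1035 + 59.184 = 1025.5724.
∂Q/∂P_x = −2·0.721·P_x = -15.2852, so E_p = -15.2852·(10.6/1025.5724) ≈ -0.16.
|E_p| < 1: demand is inelastic.

-0.16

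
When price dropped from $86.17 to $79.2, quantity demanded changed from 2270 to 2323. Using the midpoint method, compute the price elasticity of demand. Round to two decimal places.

-0.27

%Δq = (2323 − 2270)/[(2270 + 2323)/2] = 53/2296.5 ≈ 0.0231.
%ΔP = (79.2 − 86.17)/[(86.17 + 79.2)/2] = -6.97/82.685 ≈ -0.0843.
Arc elasticity E = %Δq/%ΔP ≈ 0.0231/-0.0843 ≈ -0.27.
|E| < 1: demand is inelastic over this range.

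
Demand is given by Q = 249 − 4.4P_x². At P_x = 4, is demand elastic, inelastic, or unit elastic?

At P_x = 4, Q = 178.6.
dQ/dP_x = −2·4.4·P_x = −35.2.
Point elasticity E = (dQ/dP_x)·(P_x/Q) = -35.2 × 4/178.6 ≈ -0.788.
|E| ≈ 0.788 < 1, so demand is inelastic.

inelastic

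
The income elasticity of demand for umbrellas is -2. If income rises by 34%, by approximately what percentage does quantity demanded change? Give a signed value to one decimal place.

-68.0

%ΔQ ≈ E × %ΔI = (-2) × (34%) = -68.0%.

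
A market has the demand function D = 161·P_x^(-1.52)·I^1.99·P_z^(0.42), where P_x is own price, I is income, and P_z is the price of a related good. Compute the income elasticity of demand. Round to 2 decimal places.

1.99

For a Cobb–Douglas (constant-elasticity) form D = A·I^α·…, the elasticity with respect to I equals the exponent α at every point.
Here the exponent on I is 1.99, so the income elasticity of demand is 1.99.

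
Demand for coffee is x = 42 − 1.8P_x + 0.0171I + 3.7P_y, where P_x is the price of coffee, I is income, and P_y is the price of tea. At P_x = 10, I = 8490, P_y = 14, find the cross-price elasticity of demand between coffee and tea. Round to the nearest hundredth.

Substituting, x = 42 − 1.8(10) + 0.0171(8490) + 3.7(14) = 42 − 18 + 145.179 + 51.8 = 220.979.
∂x/∂P_y = +3.7, so E_xy = 3.7·(14/220.979) ≈ 0.23.
E_xy > 0: the goods are substitutes.

0.23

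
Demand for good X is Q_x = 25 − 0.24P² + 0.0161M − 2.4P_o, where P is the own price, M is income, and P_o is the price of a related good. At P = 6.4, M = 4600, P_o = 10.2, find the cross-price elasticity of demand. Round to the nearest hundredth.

-0.38

At the given point, Q_x = 25 − 0.24(6.4)² + 0.0161(4600) − 2.4(10.2) = 25 − 9.8304 + 74.06 − 24.48 = 64.7496.
∂Q_x/∂P_o = −2.4, so E_xy = -2.4·(10.2/64.7496) ≈ -0.38.
E_xy < 0: the goods are complements.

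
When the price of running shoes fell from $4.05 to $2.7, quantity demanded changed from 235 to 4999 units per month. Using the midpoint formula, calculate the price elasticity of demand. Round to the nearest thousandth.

-4.551

%ΔQ = (4999 − 235)/[(235 + 4999)/2] = 4764/2617 ≈ 1.8204.
%ΔP = (2.7 − 4.05)/[(4.05 + 2.7)/2] = -1.35/3.375 ≈ -0.4000.
Arc elasticity E = %ΔQ/%ΔP ≈ 1.8204/-0.4000 ≈ -4.551.
|E| > 1: demand is elastic over this range.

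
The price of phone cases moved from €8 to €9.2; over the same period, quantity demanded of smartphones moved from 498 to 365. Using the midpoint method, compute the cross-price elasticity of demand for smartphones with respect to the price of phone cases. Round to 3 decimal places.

%ΔQ_x = (365 − 498)/[(498+365)/2] = -133/431.5 ≈ -0.3082.
%ΔP_y = (9.2 − 8)/[(8+9.2)/2] ≈ 0.1395.
E_xy = -0.3082/0.1395 ≈ -2.209.
E_xy < 0, so smartphones and phone cases are complements.

-2.209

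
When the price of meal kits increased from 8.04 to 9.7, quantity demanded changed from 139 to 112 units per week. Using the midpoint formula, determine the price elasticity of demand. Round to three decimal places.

%ΔQ = (112 − 139)/[(139 + 112)/2] = -27/125.5 ≈ -0.2151.
%ΔP = (9.7 − 8.04)/[(8.04 + 9.7)/2] = 1.66/8.87 ≈ 0.1871.
Arc elasticity E = %ΔQ/%ΔP ≈ -0.2151/0.1871 ≈ -1.150.
|E| > 1: demand is elastic over this range.

-1.150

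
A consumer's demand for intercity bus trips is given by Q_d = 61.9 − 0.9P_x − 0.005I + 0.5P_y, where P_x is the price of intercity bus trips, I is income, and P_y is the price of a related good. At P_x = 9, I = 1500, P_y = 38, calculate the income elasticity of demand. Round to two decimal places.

-0.11

At the given point, Q_d = 61.9 − 0.9(9) − 0.005(1500) + 0.5(38) = 61.9 − 8.1 − 7.5 + 19 = 65.3.
∂Q_d/∂I = −0.005, so E_I = -0.005·(1500/65.3) ≈ -0.11.
E_I < 0: inferior good.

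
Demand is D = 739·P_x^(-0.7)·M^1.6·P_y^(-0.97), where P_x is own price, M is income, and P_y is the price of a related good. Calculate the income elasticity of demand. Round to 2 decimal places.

For a Cobb–Douglas (constant-elasticity) form D = A·M^α·…, the elasticity with respect to M equals the exponent α at every point.
Here the exponent on M is 1.6, so the income elasticity of demand is 1.60.

1.60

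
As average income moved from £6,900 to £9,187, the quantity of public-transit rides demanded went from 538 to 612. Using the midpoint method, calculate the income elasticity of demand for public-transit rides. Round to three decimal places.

0.453

%ΔQ = (612 − 538)/[(538+612)/2] = 74/575 ≈ 0.1287.
%ΔI = (9,187 − 6,900)/[(6,900+9,187)/2] = 2287/8043.5 ≈ 0.2843.
E_I = %ΔQ/%ΔI ≈ 0.453.
E_I ∈ (0,1): normal good (necessity).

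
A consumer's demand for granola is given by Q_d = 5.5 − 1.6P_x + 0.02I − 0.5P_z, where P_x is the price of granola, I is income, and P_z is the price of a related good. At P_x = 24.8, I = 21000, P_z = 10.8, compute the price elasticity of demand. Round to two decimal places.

-0.10

Evaluating quantity at (P_x, I, P_z) gives Q_d = 5.5 − 1.6(24.8) + 0.02(21000) − 0.5(10.8) = 5.5 − 39.68 + 420 − 5.4 = 380.42.
∂Q_d/∂P_x = −1.6, so E_p = (−1.6)·(24.8/380.42) ≈ -0.10.
|E_p| < 1: demand is inelastic.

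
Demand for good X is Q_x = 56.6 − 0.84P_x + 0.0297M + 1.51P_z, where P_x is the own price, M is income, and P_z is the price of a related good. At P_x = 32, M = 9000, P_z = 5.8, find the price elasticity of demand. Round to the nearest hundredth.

-0.09

First evaluate Q_x: 56.6 − 0.84(32) + 0.0297(9000) + 1.51(5.8) = 56.6 − 26.88 + 267.3 + 8.758 = 305.778.
∂Q_x/∂P_x = −0.84, so E_p = (−0.84)·(32/305.778) ≈ -0.09.
|E_p| < 1: demand is inelastic.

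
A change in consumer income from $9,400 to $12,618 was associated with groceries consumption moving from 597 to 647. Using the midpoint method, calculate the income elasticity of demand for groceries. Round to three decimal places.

0.275

%ΔQ = (647 − 597)/[(597+647)/2] = 50/622 ≈ 0.0804.
%ΔI = (12,618 − 9,400)/[(9,400+12,618)/2] = 3218/11009 ≈ 0.2923.
E_I = %ΔQ/%ΔI ≈ 0.275.
E_I ∈ (0,1): normal good (necessity).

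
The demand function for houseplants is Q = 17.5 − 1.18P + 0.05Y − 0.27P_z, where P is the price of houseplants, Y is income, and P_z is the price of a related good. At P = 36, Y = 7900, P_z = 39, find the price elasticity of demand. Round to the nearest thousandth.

First evaluate Q: 17.5 − 1.18(36) + 0.05(7900) − 0.27(39) = 17.5 − 42.48 + 395 − 10.53 = 359.49.
∂Q/∂P = −1.18, so E_p = (−1.18)·(36/359.49) ≈ -0.118.
|E_p| < 1: demand is inelastic.

-0.118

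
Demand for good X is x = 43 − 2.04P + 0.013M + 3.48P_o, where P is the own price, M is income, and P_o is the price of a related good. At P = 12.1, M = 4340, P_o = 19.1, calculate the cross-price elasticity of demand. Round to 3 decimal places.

0.471

Substituting, x = 43 − 2.04(12.1) + 0.013(4340) + 3.48(19.1) = 43 − 24.684 + 56.42 + 66.468 = 141.204.
∂x/∂P_o = +3.48, so E_xy = 3.48·(19.1/141.204) ≈ 0.471.
E_xy > 0: the goods are substitutes.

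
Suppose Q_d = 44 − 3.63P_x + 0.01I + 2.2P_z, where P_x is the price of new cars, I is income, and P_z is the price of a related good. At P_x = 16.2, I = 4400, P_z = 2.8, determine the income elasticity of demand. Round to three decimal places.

1.245

Evaluating quantity at (P_x, I, P_z) gives Q_d = 44 − 3.63(16.2) + 0.01(4400) + 2.2(2.8) = 44 − 58.806 + 44 + 6.16 = 35.354.
∂Q_d/∂I = +0.01, so E_I = 0.01·(4400/35.354) ≈ 1.245.
E_I > 1: normal good (luxury).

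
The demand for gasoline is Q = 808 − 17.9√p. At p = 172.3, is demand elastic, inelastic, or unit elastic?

inelastic

At p = 172.3, Q = 573.0391.
dQ/dp = −17.9/(2√p) = −17.9/(2·13.1263).
Point elasticity E = (dQ/dp)·(p/Q) = -0.6818 × 172.3/573.0391 ≈ -0.205.
|E| ≈ 0.205 < 1, so demand is inelastic.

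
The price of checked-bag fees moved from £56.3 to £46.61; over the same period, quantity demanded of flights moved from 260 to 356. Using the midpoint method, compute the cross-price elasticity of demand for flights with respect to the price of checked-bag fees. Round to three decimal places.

-1.655

%ΔQ_x = (356 − 260)/[(260+356)/2] = 96/308 ≈ 0.3117.
%ΔP_y = (46.61 − 56.3)/[(56.3+46.61)/2] ≈ -0.1883.
E_xy = 0.3117/-0.1883 ≈ -1.655.
E_xy < 0, so flights and checked-bag fees are complements.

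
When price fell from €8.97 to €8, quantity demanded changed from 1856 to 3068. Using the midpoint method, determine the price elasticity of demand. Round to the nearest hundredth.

%Δq = (3068 − 1856)/[(1856 + 3068)/2] = 1212/2462 ≈ 0.4923.
%ΔP = (8 − 8.97)/[(8.97 + 8)/2] = -0.97/8.485 ≈ -0.1143.
Arc elasticity E = %Δq/%ΔP ≈ 0.4923/-0.1143 ≈ -4.31.
|E| > 1: demand is elastic over this range.

-4.31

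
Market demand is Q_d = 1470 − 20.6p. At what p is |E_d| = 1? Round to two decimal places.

35.68

For linear demand Q_d = a − bp, E = −bp/(a − bp). |E| = 1 ⇒ bp = a − bp ⇒ p = a/(2b).
p = 1470/(2·20.6) ≈ 35.68.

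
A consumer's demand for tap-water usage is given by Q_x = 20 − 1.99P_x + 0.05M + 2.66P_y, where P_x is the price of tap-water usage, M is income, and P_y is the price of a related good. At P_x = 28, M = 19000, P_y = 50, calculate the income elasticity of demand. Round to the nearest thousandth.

At the given point, Q_x = 20 − 1.99(28) + 0.05(19000) + 2.66(50) = 20 − 55.72 + 950 + 133 = 1047.28.
∂Q_x/∂M = +0.05, so E_I = 0.05·(19000/1047.28) ≈ 0.907.
E_I ∈ (0,1): normal good (necessity).

0.907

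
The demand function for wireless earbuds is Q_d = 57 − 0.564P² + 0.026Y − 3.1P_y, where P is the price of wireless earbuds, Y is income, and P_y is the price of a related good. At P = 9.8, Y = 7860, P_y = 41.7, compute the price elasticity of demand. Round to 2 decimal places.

-1.39

Q_d = 57 − 0.564(9.8)² + 0.026(7860) − 3.1(41.7) = 57 − 54.1666 + 204.36 − 129.27 = 77.9234.
∂Q_d/∂P = −2·0.564·P = -11.0544, so E_p = -11.0544·(9.8/77.9234) ≈ -1.39.
|E_p| > 1: demand is elastic.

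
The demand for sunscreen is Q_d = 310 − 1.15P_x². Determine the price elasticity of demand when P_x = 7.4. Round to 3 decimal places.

At P_x = 7.4, Q_d = 247.026.
dQ_d/dP_x = −2·1.15·P_x = −17.02.
Point elasticity E = (dQ_d/dP_x)·(P_x/Q_d) = -17.02 × 7.4/247.026 ≈ -0.510.
|E| < 1, so demand is inelastic at this price.

-0.510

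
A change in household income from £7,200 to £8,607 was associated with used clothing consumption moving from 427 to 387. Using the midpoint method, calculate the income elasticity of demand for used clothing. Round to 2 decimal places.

-0.55

%ΔQ = (387 − 427)/[(427+387)/2] = -40/407 ≈ -0.0983.
%ΔY = (8,607 − 7,200)/[(7,200+8,607)/2] = 1407/7903.5 ≈ 0.1780.
E_I = %ΔQ/%ΔY ≈ -0.55.
E_I < 0: inferior good.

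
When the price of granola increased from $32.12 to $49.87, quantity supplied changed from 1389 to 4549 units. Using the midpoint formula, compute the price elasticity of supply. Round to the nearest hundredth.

%ΔQ = (4549 − 1389)/[(1389 + 4549)/2] = 3160/2969 ≈ 1.0643.
%Δp = (49.87 − 32.12)/[(32.12 + 49.87)/2] = 17.75/40.995 ≈ 0.4330.
Arc elasticity E = %ΔQ/%Δp ≈ 1.0643/0.4330 ≈ 2.46.
|E| > 1: supply is elastic over this range.

2.46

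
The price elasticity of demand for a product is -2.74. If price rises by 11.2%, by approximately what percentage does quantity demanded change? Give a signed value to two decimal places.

-30.69

%ΔQ ≈ E × %ΔP = (-2.74) × (11.2%) ≈ -30.69%.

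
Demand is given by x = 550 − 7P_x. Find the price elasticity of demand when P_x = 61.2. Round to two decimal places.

At P_x = 61.2, x = 121.6.
dx/dP_x = −7.
Point elasticity E = (dx/dP_x)·(P_x/x) = -7 × 61.2/121.6 ≈ -3.52.
|E| > 1, so demand is elastic at this price.

-3.52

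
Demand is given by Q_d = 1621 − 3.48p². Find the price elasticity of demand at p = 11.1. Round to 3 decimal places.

At p = 11.1, Q_d = 1192.2292.
dQ_d/dp = −2·3.48·p = −77.256.
Point elasticity E = (dQ_d/dp)·(p/Q_d) = -77.256 × 11.1/1192.2292 ≈ -0.719.
|E| < 1, so demand is inelastic at this price.

-0.719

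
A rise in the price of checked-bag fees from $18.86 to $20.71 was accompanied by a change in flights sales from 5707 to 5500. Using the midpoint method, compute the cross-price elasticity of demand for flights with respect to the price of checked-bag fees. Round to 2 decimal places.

%ΔQ_x = (5500 − 5707)/[(5707+5500)/2] = -207/5603.5 ≈ -0.0369.
%ΔP_y = (20.71 − 18.86)/[(18.86+20.71)/2] ≈ 0.0935.
E_xy = -0.0369/0.0935 ≈ -0.40.
E_xy < 0, so flights and checked-bag fees are complements.

-0.40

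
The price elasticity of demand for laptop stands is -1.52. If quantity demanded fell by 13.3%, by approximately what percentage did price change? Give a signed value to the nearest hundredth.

%ΔQ ≈ E × %ΔP ⇒ %ΔP = %ΔQ / E = (-13.3%)/(-1.52) = 8.75%.

8.75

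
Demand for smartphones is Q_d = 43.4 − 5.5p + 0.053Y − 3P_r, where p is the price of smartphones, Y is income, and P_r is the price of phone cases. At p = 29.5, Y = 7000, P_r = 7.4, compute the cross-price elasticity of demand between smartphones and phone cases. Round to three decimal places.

-0.097

At the given point, Q_d = 43.4 − 5.5(29.5) + 0.053(7000) − 3(7.4) = 43.4 − 162.25 + 371 − 22.2 = 229.95.
∂Q_d/∂P_r = −3, so E_xy = -3·(7.4/229.95) ≈ -0.097.
E_xy < 0: the goods are complements.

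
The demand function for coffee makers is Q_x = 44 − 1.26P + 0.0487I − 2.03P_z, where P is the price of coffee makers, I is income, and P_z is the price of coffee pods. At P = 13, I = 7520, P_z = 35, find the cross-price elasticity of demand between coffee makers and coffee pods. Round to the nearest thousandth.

First evaluate Q_x: 44 − 1.26(13) + 0.0487(7520) − 2.03(35) = 44 − 16.38 + 366.224 − 71.05 = 322.794.
∂Q_x/∂P_z = −2.03, so E_xy = -2.03·(35/322.794) ≈ -0.220.
E_xy < 0: the goods are complements.

-0.220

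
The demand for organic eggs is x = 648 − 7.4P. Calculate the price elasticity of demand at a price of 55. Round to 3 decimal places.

At P = 55, x = 241.
dx/dP = −7.4.
Point elasticity E = (dx/dP)·(P/x) = -7.4 × 55/241 ≈ -1.689.
|E| > 1, so demand is elastic at this price.

-1.689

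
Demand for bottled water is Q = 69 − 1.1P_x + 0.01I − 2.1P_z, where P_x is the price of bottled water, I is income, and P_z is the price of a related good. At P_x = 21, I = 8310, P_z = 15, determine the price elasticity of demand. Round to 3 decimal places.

Q = 69 − 1.1(21) + 0.01(8310) − 2.1(15) = 69 − 23.1 + 83.1 − 31.5 = 97.5.
∂Q/∂P_x = −1.1, so E_p = (−1.1)·(21/97.5) ≈ -0.237.
|E_p| < 1: demand is inelastic.

-0.237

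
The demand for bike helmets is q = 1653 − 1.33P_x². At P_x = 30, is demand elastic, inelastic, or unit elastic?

At P_x = 30, q = 456.
dq/dP_x = −2·1.33·P_x = −79.8.
Point elasticity E = (dq/dP_x)·(P_x/q) = -79.8 × 30/456 ≈ -5.250.
|E| ≈ 5.250 > 1, so demand is elastic.

elastic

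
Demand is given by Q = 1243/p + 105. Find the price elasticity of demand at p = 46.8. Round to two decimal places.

At p = 46.8, Q = 131.5598.
dQ/dp = −1243/p² = −0.5675.
Point elasticity E = (dQ/dp)·(p/Q) = -0.5675 × 46.8/131.5598 ≈ -0.20.
|E| < 1, so demand is inelastic at this price.

-0.20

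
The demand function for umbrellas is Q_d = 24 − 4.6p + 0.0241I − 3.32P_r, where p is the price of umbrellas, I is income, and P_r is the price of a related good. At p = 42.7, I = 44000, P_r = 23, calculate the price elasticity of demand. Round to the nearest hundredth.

-0.24

At the given point, Q_d = 24 − 4.6(42.7) + 0.0241(44000) − 3.32(23) = 24 − 196.42 + 1060.4 − 76.36 = 811.62.
∂Q_d/∂p = −4.6, so E_p = (−4.6)·(42.7/811.62) ≈ -0.24.
|E_p| < 1: demand is inelastic.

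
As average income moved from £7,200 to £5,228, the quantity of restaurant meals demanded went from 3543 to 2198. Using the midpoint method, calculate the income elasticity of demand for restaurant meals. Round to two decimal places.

%ΔQ = (2198 − 3543)/[(3543+2198)/2] = -1345/2870.5 ≈ -0.4686.
%ΔI = (5,228 − 7,200)/[(7,200+5,228)/2] = -1972/6214 ≈ -0.3173.
E_I = %ΔQ/%ΔI ≈ 1.48.
E_I > 1: normal good (luxury).

1.48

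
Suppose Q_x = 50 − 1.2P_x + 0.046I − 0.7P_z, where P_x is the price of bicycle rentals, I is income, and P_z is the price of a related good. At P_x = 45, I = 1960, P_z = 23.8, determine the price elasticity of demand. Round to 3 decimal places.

First evaluate Q_x: 50 − 1.2(45) + 0.046(1960) − 0.7(23.8) = 50 − 54 + 90.16 − 16.66 = 69.5.
∂Q_x/∂P_x = −1.2, so E_p = (−1.2)·(45/69.5) ≈ -0.777.
|E_p| < 1: demand is inelastic.

-0.777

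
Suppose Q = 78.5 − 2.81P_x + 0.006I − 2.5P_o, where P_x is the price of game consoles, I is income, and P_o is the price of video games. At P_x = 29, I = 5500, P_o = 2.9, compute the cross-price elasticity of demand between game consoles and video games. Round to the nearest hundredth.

-0.32

At the given point, Q = 78.5 − 2.81(29) + 0.006(5500) − 2.5(2.9) = 78.5 − 81.49 + 33 − 7.25 = 22.76.
∂Q/∂P_o = −2.5, so E_xy = -2.5·(2.9/22.76) ≈ -0.32.
E_xy < 0: the goods are complements.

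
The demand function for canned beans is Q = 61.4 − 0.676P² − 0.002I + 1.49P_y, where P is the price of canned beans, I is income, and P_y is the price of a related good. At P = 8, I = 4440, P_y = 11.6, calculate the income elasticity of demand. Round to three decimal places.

-0.335

Evaluating quantity at (P, I, P_y) gives Q = 61.4 − 0.676(8)² − 0.002(4440) + 1.49(11.6) = 61.4 − 43.264 − 8.88 + 17.284 = 26.54.
∂Q/∂I = −0.002, so E_I = -0.002·(4440/26.54) ≈ -0.335.
E_I < 0: inferior good.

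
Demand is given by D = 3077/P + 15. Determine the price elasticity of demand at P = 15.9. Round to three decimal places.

At P = 15.9, D = 208.522.
dD/dP = −3077/P² = −12.1712.
Point elasticity E = (dD/dP)·(P/D) = -12.1712 × 15.9/208.522 ≈ -0.928.
|E| < 1, so demand is inelastic at this price.

-0.928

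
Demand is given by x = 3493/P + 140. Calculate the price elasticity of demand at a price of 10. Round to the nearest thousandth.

At P = 10, x = 489.3.
dx/dP = −3493/P² = −34.93.
Point elasticity E = (dx/dP)·(P/x) = -34.93 × 10/489.3 ≈ -0.714.
|E| < 1, so demand is inelastic at this price.

-0.714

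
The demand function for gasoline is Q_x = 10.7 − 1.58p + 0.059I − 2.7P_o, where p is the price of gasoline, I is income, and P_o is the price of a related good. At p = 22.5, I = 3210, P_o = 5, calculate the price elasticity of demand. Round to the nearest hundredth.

-0.24

Evaluating quantity at (p, I, P_o) gives Q_x = 10.7 − 1.58(22.5) + 0.059(3210) − 2.7(5) = 10.7 − 35.55 + 189.39 − 13.5 = 151.04.
∂Q_x/∂p = −1.58, so E_p = (−1.58)·(22.5/151.04) ≈ -0.24.
|E_p| < 1: demand is inelastic.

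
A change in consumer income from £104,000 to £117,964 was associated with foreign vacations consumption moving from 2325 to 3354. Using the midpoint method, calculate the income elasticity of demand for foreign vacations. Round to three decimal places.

%ΔQ = (3354 − 2325)/[(2325+3354)/2] = 1029/2839.5 ≈ 0.3624.
%ΔI = (117,964 − 104,000)/[(104,000+117,964)/2] = 13964/110982 ≈ 0.1258.
E_I = %ΔQ/%ΔI ≈ 2.880.
E_I > 1: normal good (luxury).

2.880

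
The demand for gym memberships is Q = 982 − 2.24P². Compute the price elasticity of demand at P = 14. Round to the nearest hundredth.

-1.62

At P = 14, Q = 542.96.
dQ/dP = −2·2.24·P = −62.72.
Point elasticity E = (dQ/dP)·(P/Q) = -62.72 × 14/542.96 ≈ -1.62.
|E| > 1, so demand is elastic at this price.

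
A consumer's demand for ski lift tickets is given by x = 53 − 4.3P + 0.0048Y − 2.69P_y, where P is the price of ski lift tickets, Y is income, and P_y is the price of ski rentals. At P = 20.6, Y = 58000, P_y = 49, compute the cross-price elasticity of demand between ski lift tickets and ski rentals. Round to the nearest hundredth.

At the given point, x = 53 − 4.3(20.6) + 0.0048(58000) − 2.69(49) = 53 − 88.58 + 278.4 − 131.81 = 111.01.
∂x/∂P_y = −2.69, so E_xy = -2.69·(49/111.01) ≈ -1.19.
E_xy < 0: the goods are complements.

-1.19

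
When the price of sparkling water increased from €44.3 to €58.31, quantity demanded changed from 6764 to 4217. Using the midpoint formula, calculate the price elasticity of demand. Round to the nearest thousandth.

%ΔQ = (4217 − 6764)/[(6764 + 4217)/2] = -2547/5490.5 ≈ -0.4639.
%ΔP = (58.31 − 44.3)/[(44.3 + 58.31)/2] = 14.01/51.305 ≈ 0.2731.
Arc elasticity E = %ΔQ/%ΔP ≈ -0.4639/0.2731 ≈ -1.699.
|E| > 1: demand is elastic over this range.

-1.699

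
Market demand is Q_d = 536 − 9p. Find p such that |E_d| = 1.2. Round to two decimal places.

32.48

Set −bp/(a − bp) = −1.2 ⇒ bp = 1.2(a − bp) ⇒ bp(1+1.2) = 1.2·a.
p = 1.2·536/(9·2.2) ≈ 32.48.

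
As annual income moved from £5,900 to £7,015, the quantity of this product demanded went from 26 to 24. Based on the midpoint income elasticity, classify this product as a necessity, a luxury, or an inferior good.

inferior

%ΔQ = (24 − 26)/[(26+24)/2] = -2/25 ≈ -0.0800.
%ΔI = (7,015 − 5,900)/[(5,900+7,015)/2] = 1115/6457.5 ≈ 0.1727.
E_I = %ΔQ/%ΔI ≈ -0.463.
E_I < 0: inferior good.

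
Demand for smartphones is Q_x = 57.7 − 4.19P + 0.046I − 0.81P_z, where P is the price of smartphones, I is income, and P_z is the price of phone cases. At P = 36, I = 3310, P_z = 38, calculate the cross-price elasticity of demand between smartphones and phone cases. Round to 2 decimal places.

-1.09

At the given point, Q_x = 57.7 − 4.19(36) + 0.046(3310) − 0.81(38) = 57.7 − 150.84 + 152.26 − 30.78 = 28.34.
∂Q_x/∂P_z = −0.81, so E_xy = -0.81·(38/28.34) ≈ -1.09.
E_xy < 0: the goods are complements.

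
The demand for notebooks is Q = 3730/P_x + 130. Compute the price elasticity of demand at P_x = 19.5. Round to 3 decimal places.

-0.595

At P_x = 19.5, Q = 321.2821.
dQ/dP_x = −3730/P_x² = −9.8093.
Point elasticity E = (dQ/dP_x)·(P_x/Q) = -9.8093 × 19.5/321.2821 ≈ -0.595.
|E| < 1, so demand is inelastic at this price.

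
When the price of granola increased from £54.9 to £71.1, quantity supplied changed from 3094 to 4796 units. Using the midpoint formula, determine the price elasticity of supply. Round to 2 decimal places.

%Δq = (4796 − 3094)/[(3094 + 4796)/2] = 1702/3945 ≈ 0.4314.
%ΔP = (71.1 − 54.9)/[(54.9 + 71.1)/2] = 16.2/63 ≈ 0.2571.
Arc elasticity E = %Δq/%ΔP ≈ 0.4314/0.2571 ≈ 1.68.
|E| > 1: supply is elastic over this range.

1.68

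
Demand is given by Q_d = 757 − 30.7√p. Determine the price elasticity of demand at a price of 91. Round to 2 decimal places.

At p = 91, Q_d = 464.1407.
dQ_d/dp = −30.7/(2√p) = −30.7/(2·9.5394).
Point elasticity E = (dQ_d/dp)·(p/Q_d) = -1.6091 × 91/464.1407 ≈ -0.32.
|E| < 1, so demand is inelastic at this price.

-0.32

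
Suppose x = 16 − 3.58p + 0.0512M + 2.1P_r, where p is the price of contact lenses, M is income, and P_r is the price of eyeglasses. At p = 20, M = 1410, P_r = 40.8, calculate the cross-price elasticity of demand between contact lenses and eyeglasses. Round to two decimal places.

Evaluating quantity at (p, M, P_r) gives x = 16 − 3.58(20) + 0.0512(1410) + 2.1(40.8) = 16 − 71.6 + 72.192 + 85.68 = 102.272.
∂x/∂P_r = +2.1, so E_xy = 2.1·(40.8/102.272) ≈ 0.84.
E_xy > 0: the goods are substitutes.

0.84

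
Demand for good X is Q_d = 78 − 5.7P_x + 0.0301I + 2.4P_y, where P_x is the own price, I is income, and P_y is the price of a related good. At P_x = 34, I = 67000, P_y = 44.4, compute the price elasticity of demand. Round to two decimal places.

-0.10

Q_d = 78 − 5.7(34) + 0.0301(67000) + 2.4(44.4) = 78 − 193.8 + 2016.7 + 106.56 = 2007.46.
∂Q_d/∂P_x = −5.7, so E_p = (−5.7)·(34/2007.46) ≈ -0.10.
|E_p| < 1: demand is inelastic.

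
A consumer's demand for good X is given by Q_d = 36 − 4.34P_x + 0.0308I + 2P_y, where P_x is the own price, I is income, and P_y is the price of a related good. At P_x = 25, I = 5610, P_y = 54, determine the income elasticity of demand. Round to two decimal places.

0.83

Q_d = 36 − 4.34(25) + 0.0308(5610) + 2(54) = 36 − 108.5 + 172.788 + 108 = 208.288.
∂Q_d/∂I = +0.0308, so E_I = 0.0308·(5610/208.288) ≈ 0.83.
E_I ∈ (0,1): normal good (necessity).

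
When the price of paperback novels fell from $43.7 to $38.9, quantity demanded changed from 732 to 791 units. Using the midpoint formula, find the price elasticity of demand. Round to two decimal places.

-0.67

%Δq = (791 − 732)/[(732 + 791)/2] = 59/761.5 ≈ 0.0775.
%Δp = (38.9 − 43.7)/[(43.7 + 38.9)/2] = -4.8/41.3 ≈ -0.1162.
Arc elasticity E = %Δq/%Δp ≈ 0.0775/-0.1162 ≈ -0.67.
|E| < 1: demand is inelastic over this range.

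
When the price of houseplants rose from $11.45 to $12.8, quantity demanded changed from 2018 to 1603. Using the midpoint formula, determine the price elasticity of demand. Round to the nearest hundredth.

-2.06

%Δq = (1603 − 2018)/[(2018 + 1603)/2] = -415/1810.5 ≈ -0.2292.
%Δp = (12.8 − 11.45)/[(11.45 + 12.8)/2] = 1.35/12.125 ≈ 0.1113.
Arc elasticity E = %Δq/%Δp ≈ -0.2292/0.1113 ≈ -2.06.
|E| > 1: demand is elastic over this range.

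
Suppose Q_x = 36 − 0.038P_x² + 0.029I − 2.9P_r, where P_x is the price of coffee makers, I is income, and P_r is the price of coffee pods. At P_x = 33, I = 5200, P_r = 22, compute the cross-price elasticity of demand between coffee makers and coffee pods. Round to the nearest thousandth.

-0.782

Q_x = 36 − 0.038(33)² + 0.029(5200) − 2.9(22) = 36 − 41.382 + 150.8 − 63.8 = 81.618.
∂Q_x/∂P_r = −2.9, so E_xy = -2.9·(22/81.618) ≈ -0.782.
E_xy < 0: the goods are complements.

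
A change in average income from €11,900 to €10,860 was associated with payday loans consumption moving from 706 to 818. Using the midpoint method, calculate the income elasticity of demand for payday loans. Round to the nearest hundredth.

-1.61

%ΔQ = (818 − 706)/[(706+818)/2] = 112/762 ≈ 0.1470.
%ΔM = (10,860 − 11,900)/[(11,900+10,860)/2] = -1040/11380 ≈ -0.0914.
E_I = %ΔQ/%ΔM ≈ -1.61.
E_I < 0: inferior good.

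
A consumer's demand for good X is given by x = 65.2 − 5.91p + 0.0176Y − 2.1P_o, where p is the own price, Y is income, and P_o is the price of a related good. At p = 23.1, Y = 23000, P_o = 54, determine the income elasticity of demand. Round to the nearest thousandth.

Evaluating quantity at (p, Y, P_o) gives x = 65.2 − 5.91(23.1) + 0.0176(23000) − 2.1(54) = 65.2 − 136.521 + 404.8 − 113.4 = 220.079.
∂x/∂Y = +0.0176, so E_I = 0.0176·(23000/220.079) ≈ 1.839.
E_I > 1: normal good (luxury).

1.839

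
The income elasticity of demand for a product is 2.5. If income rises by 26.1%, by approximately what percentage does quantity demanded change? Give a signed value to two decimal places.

%ΔQ ≈ E × %ΔI = (2.5) × (26.1%) = 65.25%.

65.25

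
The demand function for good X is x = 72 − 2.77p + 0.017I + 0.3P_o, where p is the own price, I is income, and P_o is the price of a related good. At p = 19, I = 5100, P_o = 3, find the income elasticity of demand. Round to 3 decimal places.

0.811

First evaluate x: 72 − 2.77(19) + 0.017(5100) + 0.3(3) = 72 − 52.63 + 86.7 + 0.9 = 106.97.
∂x/∂I = +0.017, so E_I = 0.017·(5100/106.97) ≈ 0.811.
E_I ∈ (0,1): normal good (necessity).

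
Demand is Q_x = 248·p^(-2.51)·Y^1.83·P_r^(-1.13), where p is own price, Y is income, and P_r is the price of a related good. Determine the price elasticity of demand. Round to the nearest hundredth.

-2.51

For a Cobb–Douglas (constant-elasticity) form Q_x = A·p^α·…, the elasticity with respect to p equals the exponent α at every point.
Here the exponent on p is -2.51, so the price elasticity of demand is -2.51.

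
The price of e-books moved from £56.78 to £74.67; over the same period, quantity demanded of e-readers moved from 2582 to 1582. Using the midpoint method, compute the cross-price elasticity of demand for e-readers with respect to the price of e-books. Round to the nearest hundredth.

-1.76

%ΔQ_x = (1582 − 2582)/[(2582+1582)/2] = -1000/2082 ≈ -0.4803.
%ΔP_y = (74.67 − 56.78)/[(56.78+74.67)/2] ≈ 0.2722.
E_xy = -0.4803/0.2722 ≈ -1.76.
E_xy < 0, so e-readers and e-books are complements.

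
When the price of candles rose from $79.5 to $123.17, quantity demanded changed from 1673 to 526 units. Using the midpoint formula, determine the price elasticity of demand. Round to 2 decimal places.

-2.42

%Δq = (526 − 1673)/[(1673 + 526)/2] = -1147/1099.5 ≈ -1.0432.
%Δp = (123.17 − 79.5)/[(79.5 + 123.17)/2] = 43.67/101.335 ≈ 0.4309.
Arc elasticity E = %Δq/%Δp ≈ -1.0432/0.4309 ≈ -2.42.
|E| > 1: demand is elastic over this range.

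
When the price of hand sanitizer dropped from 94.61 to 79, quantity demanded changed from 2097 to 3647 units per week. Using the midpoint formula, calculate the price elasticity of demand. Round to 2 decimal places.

%ΔQ = (3647 − 2097)/[(2097 + 3647)/2] = 1550/2872 ≈ 0.5397.
%ΔP = (79 − 94.61)/[(94.61 + 79)/2] = -15.61/86.805 ≈ -0.1798.
Arc elasticity E = %ΔQ/%ΔP ≈ 0.5397/-0.1798 ≈ -3.00.
|E| > 1: demand is elastic over this range.

-3.00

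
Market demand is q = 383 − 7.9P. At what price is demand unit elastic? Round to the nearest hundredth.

For linear demand q = a − bP, E = −bP/(a − bP). |E| = 1 ⇒ bP = a − bP ⇒ P = a/(2b).
P = 383/(2·7.9) ≈ 24.24.

24.24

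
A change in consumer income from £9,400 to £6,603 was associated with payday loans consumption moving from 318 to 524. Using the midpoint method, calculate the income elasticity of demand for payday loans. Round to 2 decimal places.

-1.40

%ΔQ = (524 − 318)/[(318+524)/2] = 206/421 ≈ 0.4893.
%ΔM = (6,603 − 9,400)/[(9,400+6,603)/2] = -2797/8001.5 ≈ -0.3496.
E_I = %ΔQ/%ΔM ≈ -1.40.
E_I < 0: inferior good.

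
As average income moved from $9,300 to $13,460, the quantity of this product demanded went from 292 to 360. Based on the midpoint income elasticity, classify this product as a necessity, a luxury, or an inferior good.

necessity

%ΔQ = (360 − 292)/[(292+360)/2] = 68/326 ≈ 0.2086.
%ΔI = (13,460 − 9,300)/[(9,300+13,460)/2] = 4160/11380 ≈ 0.3656.
E_I = %ΔQ/%ΔI ≈ 0.571.
E_I ∈ (0,1): normal good (necessity).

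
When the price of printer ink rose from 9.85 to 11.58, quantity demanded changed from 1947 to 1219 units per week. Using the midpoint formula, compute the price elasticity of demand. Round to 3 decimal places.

-2.848

%Δq = (1219 − 1947)/[(1947 + 1219)/2] = -728/1583 ≈ -0.4599.
%ΔP = (11.58 − 9.85)/[(9.85 + 11.58)/2] = 1.73/10.715 ≈ 0.1615.
Arc elasticity E = %Δq/%ΔP ≈ -0.4599/0.1615 ≈ -2.848.
|E| > 1: demand is elastic over this range.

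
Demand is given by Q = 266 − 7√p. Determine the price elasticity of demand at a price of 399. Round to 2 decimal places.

At p = 399, Q = 126.1751.
dQ/dp = −7/(2√p) = −7/(2·19.975).
Point elasticity E = (dQ/dp)·(p/Q) = -0.1752 × 399/126.1751 ≈ -0.55.
|E| < 1, so demand is inelastic at this price.

-0.55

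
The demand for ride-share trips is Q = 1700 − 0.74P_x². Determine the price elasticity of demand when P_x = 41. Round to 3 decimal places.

At P_x = 41, Q = 456.06.
dQ/dP_x = −2·0.74·P_x = −60.68.
Point elasticity E = (dQ/dP_x)·(P_x/Q) = -60.68 × 41/456.06 ≈ -5.455.
|E| > 1, so demand is elastic at this price.

-5.455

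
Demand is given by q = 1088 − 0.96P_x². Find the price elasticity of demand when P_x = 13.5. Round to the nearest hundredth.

-0.38

At P_x = 13.5, q = 913.04.
dq/dP_x = −2·0.96·P_x = −25.92.
Point elasticity E = (dq/dP_x)·(P_x/q) = -25.92 × 13.5/913.04 ≈ -0.38.
|E| < 1, so demand is inelastic at this price.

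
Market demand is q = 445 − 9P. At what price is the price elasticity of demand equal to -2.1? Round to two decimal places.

Set −bP/(a − bP) = −2.1 ⇒ bP = 2.1(a − bP) ⇒ bP(1+2.1) = 2.1·a.
P = 2.1·445/(9·3.1) ≈ 33.49.

33.49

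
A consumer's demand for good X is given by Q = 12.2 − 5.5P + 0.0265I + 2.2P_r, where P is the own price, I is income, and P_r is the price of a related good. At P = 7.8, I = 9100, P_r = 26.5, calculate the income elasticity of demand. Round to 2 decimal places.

0.90

First evaluate Q: 12.2 − 5.5(7.8) + 0.0265(9100) + 2.2(26.5) = 12.2 − 42.9 + 241.15 + 58.3 = 268.75.
∂Q/∂I = +0.0265, so E_I = 0.0265·(9100/268.75) ≈ 0.90.
E_I ∈ (0,1): normal good (necessity).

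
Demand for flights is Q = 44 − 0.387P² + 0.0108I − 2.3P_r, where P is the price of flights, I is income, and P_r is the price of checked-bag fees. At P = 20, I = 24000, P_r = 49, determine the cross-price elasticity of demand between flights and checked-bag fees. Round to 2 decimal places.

-3.16

Q = 44 − 0.387(20)² + 0.0108(24000) − 2.3(49) = 44 − 154.8 + 259.2 − 112.7 = 35.7.
∂Q/∂P_r = −2.3, so E_xy = -2.3·(49/35.7) ≈ -3.16.
E_xy < 0: the goods are complements.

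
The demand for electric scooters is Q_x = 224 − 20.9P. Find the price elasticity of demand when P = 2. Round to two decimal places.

At P = 2, Q_x = 182.2.
dQ_x/dP = −20.9.
Point elasticity E = (dQ_x/dP)·(P/Q_x) = -20.9 × 2/182.2 ≈ -0.23.
|E| < 1, so demand is inelastic at this price.

-0.23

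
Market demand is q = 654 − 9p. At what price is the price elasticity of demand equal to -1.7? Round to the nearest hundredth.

45.75

Set −bp/(a − bp) = −1.7 ⇒ bp = 1.7(a − bp) ⇒ bp(1+1.7) = 1.7·a.
p = 1.7·654/(9·2.7) ≈ 45.75.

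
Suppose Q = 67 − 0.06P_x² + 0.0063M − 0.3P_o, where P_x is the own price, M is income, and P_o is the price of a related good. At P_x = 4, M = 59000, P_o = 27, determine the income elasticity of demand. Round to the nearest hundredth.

Substituting, Q = 67 − 0.06(4)² + 0.0063(59000) − 0.3(27) = 67 − 0.96 + 371.7 − 8.1 = 429.64.
∂Q/∂M = +0.0063, so E_I = 0.0063·(59000/429.64) ≈ 0.87.
E_I ∈ (0,1): normal good (necessity).

0.87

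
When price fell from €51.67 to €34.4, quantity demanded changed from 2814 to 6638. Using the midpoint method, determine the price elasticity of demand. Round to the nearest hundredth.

%ΔQ = (6638 − 2814)/[(2814 + 6638)/2] = 3824/4726 ≈ 0.8091.
%ΔP = (34.4 − 51.67)/[(51.67 + 34.4)/2] = -17.27/43.035 ≈ -0.4013.
Arc elasticity E = %ΔQ/%ΔP ≈ 0.8091/-0.4013 ≈ -2.02.
|E| > 1: demand is elastic over this range.

-2.02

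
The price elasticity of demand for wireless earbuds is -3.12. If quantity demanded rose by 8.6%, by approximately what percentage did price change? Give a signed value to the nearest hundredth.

%ΔQ ≈ E × %ΔP ⇒ %ΔP = %ΔQ / E = (8.6%)/(-3.12) ≈ -2.76%.

-2.76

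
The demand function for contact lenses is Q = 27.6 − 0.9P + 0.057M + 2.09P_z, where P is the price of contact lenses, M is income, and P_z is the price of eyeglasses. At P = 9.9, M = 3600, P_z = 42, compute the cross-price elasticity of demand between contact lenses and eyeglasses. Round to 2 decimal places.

Q = 27.6 − 0.9(9.9) + 0.057(3600) + 2.09(42) = 27.6 − 8.91 + 205.2 + 87.78 = 311.67.
∂Q/∂P_z = +2.09, so E_xy = 2.09·(42/311.67) ≈ 0.28.
E_xy > 0: the goods are substitutes.

0.28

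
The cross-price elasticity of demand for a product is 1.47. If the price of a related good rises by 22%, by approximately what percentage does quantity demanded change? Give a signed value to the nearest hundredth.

%ΔQ ≈ E × %ΔP_y = (1.47) × (22%) = 32.34%.

32.34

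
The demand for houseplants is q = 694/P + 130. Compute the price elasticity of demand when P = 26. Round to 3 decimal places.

-0.170

At P = 26, q = 156.6923.
dq/dP = −694/P² = −1.0266.
Point elasticity E = (dq/dP)·(P/q) = -1.0266 × 26/156.6923 ≈ -0.170.
|E| < 1, so demand is inelastic at this price.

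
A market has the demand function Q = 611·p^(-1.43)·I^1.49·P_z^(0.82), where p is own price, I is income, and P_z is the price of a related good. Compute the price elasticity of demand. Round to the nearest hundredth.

For a Cobb–Douglas (constant-elasticity) form Q = A·p^α·…, the elasticity with respect to p equals the exponent α at every point.
Here the exponent on p is -1.43, so the price elasticity of demand is -1.43.

-1.43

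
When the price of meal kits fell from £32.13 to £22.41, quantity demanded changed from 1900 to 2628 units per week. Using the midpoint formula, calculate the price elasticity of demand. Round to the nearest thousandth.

%ΔQ = (2628 − 1900)/[(1900 + 2628)/2] = 728/2264 ≈ 0.3216.
%Δp = (22.41 − 32.13)/[(32.13 + 22.41)/2] = -9.72/27.27 ≈ -0.3564.
Arc elasticity E = %ΔQ/%Δp ≈ 0.3216/-0.3564 ≈ -0.902.
|E| < 1: demand is inelastic over this range.

-0.902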